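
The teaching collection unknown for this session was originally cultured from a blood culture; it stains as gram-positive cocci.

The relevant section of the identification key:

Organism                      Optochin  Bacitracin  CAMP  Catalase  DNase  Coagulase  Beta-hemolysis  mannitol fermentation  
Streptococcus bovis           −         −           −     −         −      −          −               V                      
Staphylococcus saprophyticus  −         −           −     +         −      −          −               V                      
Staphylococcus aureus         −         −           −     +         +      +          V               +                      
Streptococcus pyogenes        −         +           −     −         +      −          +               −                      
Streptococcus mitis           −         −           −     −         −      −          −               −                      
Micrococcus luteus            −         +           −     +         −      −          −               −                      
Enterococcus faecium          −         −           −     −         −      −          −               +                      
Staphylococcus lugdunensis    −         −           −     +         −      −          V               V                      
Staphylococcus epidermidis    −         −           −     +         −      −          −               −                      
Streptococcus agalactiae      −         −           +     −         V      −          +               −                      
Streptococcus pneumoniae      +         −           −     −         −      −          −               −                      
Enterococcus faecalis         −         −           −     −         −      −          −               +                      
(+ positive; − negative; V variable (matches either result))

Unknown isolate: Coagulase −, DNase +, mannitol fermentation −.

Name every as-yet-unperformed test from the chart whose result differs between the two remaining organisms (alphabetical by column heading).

Coagulase −: excludes Staphylococcus aureus — 11 left.
DNase +: excludes 9 organisms — 2 left.
mannitol fermentation −: all 2 remaining candidates are consistent.
Two candidates remain: Streptococcus agalactiae and Streptococcus pyogenes.
  Optochin: − vs − — same for both, does not separate.
  Bacitracin: Streptococcus agalactiae −, Streptococcus pyogenes + — discriminates.
  CAMP: Streptococcus agalactiae +, Streptococcus pyogenes − — discriminates.
  Catalase: − vs − — same for both, does not separate.
  Beta-hemolysis: + vs + — same for both, does not separate.

Bacitracin, CAMP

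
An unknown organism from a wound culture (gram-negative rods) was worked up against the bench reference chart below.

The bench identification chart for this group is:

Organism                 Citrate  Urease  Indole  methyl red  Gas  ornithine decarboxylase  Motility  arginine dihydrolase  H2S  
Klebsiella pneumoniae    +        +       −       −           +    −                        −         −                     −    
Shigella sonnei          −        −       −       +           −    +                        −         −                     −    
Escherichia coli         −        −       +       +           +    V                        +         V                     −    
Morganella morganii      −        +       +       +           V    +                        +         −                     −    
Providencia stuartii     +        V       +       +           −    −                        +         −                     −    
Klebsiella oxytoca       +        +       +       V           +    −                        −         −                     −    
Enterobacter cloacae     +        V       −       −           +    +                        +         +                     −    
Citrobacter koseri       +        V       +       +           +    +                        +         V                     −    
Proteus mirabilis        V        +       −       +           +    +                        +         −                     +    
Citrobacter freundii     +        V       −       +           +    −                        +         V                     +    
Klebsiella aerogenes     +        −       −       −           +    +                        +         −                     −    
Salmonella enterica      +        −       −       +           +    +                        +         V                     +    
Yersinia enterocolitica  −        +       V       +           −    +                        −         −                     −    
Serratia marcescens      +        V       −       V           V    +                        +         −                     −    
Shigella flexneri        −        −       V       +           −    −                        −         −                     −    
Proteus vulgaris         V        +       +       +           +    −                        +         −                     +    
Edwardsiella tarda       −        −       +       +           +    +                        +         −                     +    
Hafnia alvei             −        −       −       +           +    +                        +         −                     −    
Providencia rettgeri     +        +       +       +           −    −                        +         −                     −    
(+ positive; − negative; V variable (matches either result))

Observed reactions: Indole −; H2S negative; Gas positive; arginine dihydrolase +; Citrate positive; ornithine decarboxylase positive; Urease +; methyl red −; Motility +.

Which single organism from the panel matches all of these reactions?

H2S −: excludes 5 organisms — 14 left.
Gas +: excludes 5 organisms — 9 left.
ornithine decarboxylase +: excludes Klebsiella pneumoniae, Klebsiella oxytoca — 7 left.
Motility +: all 7 remaining candidates are consistent.
Indole −: excludes Escherichia coli, Morganella morganii, Citrobacter koseri — 4 left.
Urease +: excludes Klebsiella aerogenes, Hafnia alvei — 2 left.
arginine dihydrolase +: excludes Serratia marcescens — 1 left.
methyl red −: the one remaining candidate is consistent.
Citrate +: the one remaining candidate is consistent.

Enterobacter cloacae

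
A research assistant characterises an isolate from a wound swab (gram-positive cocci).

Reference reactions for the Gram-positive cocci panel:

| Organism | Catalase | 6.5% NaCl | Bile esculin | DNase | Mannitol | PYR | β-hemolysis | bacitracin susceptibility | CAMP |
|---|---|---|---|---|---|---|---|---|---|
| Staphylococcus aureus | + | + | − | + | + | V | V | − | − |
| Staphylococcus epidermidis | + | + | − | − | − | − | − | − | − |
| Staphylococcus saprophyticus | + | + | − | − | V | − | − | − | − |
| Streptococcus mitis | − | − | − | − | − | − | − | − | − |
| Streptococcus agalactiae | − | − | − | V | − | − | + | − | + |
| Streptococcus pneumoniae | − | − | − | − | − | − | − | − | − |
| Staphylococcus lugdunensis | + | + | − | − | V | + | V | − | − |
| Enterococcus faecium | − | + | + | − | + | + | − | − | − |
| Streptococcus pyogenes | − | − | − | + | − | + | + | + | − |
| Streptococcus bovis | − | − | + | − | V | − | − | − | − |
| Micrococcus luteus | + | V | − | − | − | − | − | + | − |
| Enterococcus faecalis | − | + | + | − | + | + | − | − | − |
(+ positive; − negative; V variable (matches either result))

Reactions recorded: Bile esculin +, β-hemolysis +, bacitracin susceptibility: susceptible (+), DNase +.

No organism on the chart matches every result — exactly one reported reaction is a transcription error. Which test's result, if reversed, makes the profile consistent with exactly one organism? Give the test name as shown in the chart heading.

As reported, no row in the chart matches all 4 reactions.
Reversing Bile esculin (to −) → unique match: Streptococcus pyogenes.
Reversing DNase → still no organism matches.
Reversing bacitracin susceptibility → still no organism matches.
Reversing β-hemolysis → still no organism matches.

Bile esculin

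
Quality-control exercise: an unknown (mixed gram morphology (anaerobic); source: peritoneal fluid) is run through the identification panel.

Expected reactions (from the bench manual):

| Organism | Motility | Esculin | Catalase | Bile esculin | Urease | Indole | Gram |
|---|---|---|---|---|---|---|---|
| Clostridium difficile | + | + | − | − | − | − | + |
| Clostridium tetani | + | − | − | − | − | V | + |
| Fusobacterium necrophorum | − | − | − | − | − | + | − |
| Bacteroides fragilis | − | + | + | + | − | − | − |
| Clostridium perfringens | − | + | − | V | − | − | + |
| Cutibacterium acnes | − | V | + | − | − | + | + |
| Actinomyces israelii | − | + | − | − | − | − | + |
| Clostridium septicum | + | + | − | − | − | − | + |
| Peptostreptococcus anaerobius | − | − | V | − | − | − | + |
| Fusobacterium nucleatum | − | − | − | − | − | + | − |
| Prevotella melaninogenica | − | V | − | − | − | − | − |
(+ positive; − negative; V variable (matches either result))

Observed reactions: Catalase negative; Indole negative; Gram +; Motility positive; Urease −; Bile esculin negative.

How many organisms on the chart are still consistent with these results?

Gram +: excludes Fusobacterium necrophorum, Bacteroides fragilis, Fusobacterium nucleatum, Prevotella melaninogenica — 7 left.
Catalase −: excludes Cutibacterium acnes — 6 left.
Urease −: all 6 remaining candidates are consistent.
Bile esculin −: all 6 remaining candidates are consistent.
Indole −: all 6 remaining candidates are consistent.
Motility +: excludes Clostridium perfringens, Actinomyces israelii, Peptostreptococcus anaerobius — 3 left.
Still consistent: Clostridium difficile, Clostridium septicum, Clostridium tetani.

3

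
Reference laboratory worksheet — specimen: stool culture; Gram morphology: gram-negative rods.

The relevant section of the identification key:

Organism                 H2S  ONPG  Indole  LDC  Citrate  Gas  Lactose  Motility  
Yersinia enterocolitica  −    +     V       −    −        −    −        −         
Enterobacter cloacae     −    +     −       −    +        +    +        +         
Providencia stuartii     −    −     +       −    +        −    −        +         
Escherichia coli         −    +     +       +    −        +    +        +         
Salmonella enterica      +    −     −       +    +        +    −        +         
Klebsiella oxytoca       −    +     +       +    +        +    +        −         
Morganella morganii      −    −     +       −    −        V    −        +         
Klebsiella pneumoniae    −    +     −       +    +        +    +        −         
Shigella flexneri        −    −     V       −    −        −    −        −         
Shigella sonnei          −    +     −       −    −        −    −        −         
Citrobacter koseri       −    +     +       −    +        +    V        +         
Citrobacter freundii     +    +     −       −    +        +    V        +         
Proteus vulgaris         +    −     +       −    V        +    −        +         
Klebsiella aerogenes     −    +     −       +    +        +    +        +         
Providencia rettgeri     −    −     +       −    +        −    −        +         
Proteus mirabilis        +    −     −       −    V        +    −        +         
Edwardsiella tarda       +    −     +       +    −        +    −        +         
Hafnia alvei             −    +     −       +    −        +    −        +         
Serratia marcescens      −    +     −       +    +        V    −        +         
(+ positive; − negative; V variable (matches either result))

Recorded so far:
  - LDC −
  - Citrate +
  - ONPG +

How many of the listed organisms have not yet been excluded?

LDC −: excludes 8 organisms — 11 left.
ONPG +: excludes 6 organisms — 5 left.
Citrate +: excludes Yersinia enterocolitica, Shigella sonnei — 3 left.
Still consistent: Citrobacter freundii, Citrobacter koseri, Enterobacter cloacae.

3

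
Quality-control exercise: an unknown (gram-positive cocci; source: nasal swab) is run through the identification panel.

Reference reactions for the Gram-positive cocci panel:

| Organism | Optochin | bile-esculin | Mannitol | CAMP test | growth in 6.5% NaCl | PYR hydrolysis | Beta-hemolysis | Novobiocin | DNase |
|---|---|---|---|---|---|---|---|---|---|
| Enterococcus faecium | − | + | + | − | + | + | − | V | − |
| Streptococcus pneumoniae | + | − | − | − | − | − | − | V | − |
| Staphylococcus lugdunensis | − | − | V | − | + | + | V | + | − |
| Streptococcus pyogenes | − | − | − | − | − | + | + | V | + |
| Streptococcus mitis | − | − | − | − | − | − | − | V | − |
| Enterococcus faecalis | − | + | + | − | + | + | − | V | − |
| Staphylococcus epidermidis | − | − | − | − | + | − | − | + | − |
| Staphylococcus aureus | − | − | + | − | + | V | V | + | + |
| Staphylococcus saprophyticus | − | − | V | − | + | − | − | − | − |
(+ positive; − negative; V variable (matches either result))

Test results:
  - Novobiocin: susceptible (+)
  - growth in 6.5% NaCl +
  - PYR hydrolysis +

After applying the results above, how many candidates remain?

growth in 6.5% NaCl +: excludes Streptococcus pneumoniae, Streptococcus pyogenes, Streptococcus mitis — 6 left.
Novobiocin +: excludes Staphylococcus saprophyticus — 5 left.
PYR hydrolysis +: excludes Staphylococcus epidermidis — 4 left.
Still consistent: Enterococcus faecalis, Enterococcus faecium, Staphylococcus aureus, Staphylococcus lugdunensis.

4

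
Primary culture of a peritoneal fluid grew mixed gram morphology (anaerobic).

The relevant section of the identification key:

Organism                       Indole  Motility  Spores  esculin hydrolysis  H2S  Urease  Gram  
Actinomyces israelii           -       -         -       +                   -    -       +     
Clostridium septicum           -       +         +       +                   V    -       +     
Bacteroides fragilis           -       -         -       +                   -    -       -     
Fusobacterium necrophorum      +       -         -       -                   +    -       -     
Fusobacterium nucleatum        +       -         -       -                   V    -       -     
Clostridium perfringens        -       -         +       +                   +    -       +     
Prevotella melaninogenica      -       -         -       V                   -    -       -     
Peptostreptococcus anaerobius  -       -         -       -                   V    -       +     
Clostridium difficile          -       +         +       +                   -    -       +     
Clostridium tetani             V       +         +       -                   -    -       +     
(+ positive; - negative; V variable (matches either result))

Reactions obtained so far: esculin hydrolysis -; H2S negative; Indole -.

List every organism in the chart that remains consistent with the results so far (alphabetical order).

esculin hydrolysis -: excludes 5 organisms — 5 left.
H2S -: excludes Fusobacterium necrophorum — 4 left.
Indole -: excludes Fusobacterium nucleatum — 3 left.

Clostridium tetani, Peptostreptococcus anaerobius, Prevotella melaninogenica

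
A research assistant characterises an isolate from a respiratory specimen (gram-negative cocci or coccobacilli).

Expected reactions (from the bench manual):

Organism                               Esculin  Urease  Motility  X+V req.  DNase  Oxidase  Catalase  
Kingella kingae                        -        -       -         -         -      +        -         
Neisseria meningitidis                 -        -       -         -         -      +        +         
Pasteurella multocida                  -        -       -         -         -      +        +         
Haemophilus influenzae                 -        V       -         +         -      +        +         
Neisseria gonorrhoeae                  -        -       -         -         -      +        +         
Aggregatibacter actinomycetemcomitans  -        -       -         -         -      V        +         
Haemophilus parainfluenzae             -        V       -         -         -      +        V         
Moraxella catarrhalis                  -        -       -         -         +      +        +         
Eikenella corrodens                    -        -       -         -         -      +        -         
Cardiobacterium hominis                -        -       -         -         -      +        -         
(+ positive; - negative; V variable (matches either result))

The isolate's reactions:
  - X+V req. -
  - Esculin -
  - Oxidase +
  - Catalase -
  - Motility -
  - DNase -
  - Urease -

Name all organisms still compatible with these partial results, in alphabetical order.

DNase -: excludes Moraxella catarrhalis — 9 left.
Urease -: all 9 remaining candidates are consistent.
Esculin -: all 9 remaining candidates are consistent.
Oxidase +: all 9 remaining candidates are consistent.
X+V req. -: excludes Haemophilus influenzae — 8 left.
Motility -: all 8 remaining candidates are consistent.
Catalase -: excludes Neisseria meningitidis, Pasteurella multocida, Neisseria gonorrhoeae, Aggregatibacter actinomycetemcomitans — 4 left.

Cardiobacterium hominis, Eikenella corrodens, Haemophilus parainfluenzae, Kingella kingae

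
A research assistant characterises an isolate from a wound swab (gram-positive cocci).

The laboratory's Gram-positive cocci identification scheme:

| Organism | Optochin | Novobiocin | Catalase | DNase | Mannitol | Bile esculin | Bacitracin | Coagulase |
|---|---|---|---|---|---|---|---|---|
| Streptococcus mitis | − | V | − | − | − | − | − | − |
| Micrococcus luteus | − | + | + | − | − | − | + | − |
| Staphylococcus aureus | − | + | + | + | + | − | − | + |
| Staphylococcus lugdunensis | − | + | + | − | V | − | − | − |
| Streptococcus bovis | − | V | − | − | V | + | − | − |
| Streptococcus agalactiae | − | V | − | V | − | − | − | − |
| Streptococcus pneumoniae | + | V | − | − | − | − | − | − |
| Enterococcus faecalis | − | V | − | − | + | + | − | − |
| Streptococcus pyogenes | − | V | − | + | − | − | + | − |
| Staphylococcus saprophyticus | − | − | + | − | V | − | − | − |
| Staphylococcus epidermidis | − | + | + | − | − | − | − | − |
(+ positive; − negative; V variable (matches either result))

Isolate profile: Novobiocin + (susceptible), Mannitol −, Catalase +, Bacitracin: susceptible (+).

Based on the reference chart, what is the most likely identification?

Micrococcus luteus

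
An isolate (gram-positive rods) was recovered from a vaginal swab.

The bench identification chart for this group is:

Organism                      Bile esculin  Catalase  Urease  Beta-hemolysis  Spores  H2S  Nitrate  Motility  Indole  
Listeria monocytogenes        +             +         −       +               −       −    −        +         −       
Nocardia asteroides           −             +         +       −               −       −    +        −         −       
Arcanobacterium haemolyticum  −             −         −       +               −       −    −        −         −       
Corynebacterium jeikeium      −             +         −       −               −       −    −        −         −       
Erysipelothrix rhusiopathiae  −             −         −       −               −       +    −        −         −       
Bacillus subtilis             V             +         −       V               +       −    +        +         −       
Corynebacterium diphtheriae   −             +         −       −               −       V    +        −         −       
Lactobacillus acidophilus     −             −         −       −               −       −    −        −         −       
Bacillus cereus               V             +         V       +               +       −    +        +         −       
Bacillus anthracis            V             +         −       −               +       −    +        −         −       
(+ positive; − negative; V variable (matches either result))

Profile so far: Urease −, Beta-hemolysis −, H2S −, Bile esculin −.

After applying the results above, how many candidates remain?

5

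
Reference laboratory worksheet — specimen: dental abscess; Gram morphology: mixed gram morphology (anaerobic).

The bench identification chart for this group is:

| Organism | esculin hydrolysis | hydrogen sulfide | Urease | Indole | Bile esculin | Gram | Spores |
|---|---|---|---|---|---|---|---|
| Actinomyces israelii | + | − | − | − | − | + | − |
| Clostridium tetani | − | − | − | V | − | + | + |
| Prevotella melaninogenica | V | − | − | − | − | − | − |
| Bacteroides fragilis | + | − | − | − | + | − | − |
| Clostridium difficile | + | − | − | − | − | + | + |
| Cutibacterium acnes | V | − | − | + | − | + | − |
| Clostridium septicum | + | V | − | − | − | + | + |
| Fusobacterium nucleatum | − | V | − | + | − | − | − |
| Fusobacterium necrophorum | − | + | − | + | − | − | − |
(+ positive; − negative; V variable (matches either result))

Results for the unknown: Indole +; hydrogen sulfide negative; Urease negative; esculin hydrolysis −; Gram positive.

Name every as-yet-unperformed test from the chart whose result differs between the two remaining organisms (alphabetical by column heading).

Indole +: excludes 5 organisms — 4 left.
hydrogen sulfide −: excludes Fusobacterium necrophorum — 3 left.
esculin hydrolysis −: all 3 remaining candidates are consistent.
Urease −: all 3 remaining candidates are consistent.
Gram +: excludes Fusobacterium nucleatum — 2 left.
Two candidates remain: Clostridium tetani and Cutibacterium acnes.
  Bile esculin: − vs − — same for both, does not separate.
  Spores: Clostridium tetani +, Cutibacterium acnes − — discriminates.

Spores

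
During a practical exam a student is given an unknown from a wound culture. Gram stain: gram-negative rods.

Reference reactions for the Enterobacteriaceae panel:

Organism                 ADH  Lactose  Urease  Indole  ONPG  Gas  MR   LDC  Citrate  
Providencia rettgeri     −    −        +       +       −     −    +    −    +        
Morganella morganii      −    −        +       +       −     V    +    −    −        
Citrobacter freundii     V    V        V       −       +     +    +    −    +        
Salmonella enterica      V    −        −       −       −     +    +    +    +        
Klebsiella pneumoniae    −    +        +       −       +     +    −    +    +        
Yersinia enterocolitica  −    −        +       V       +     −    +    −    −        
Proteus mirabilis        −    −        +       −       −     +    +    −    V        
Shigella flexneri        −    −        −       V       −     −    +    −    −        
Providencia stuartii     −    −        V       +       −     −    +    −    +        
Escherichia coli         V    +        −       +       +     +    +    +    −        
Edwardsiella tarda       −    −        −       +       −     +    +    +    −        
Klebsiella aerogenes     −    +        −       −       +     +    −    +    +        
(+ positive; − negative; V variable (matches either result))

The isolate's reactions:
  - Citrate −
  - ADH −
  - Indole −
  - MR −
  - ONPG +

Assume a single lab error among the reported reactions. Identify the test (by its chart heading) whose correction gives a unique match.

MR

As reported, no row in the chart matches all 5 reactions.
Reversing ADH → still no organism matches.
Reversing Citrate → 2 organisms match (not unique).
Reversing MR (to +) → unique match: Yersinia enterocolitica.
Reversing ONPG → still no organism matches.
Reversing Indole → still no organism matches.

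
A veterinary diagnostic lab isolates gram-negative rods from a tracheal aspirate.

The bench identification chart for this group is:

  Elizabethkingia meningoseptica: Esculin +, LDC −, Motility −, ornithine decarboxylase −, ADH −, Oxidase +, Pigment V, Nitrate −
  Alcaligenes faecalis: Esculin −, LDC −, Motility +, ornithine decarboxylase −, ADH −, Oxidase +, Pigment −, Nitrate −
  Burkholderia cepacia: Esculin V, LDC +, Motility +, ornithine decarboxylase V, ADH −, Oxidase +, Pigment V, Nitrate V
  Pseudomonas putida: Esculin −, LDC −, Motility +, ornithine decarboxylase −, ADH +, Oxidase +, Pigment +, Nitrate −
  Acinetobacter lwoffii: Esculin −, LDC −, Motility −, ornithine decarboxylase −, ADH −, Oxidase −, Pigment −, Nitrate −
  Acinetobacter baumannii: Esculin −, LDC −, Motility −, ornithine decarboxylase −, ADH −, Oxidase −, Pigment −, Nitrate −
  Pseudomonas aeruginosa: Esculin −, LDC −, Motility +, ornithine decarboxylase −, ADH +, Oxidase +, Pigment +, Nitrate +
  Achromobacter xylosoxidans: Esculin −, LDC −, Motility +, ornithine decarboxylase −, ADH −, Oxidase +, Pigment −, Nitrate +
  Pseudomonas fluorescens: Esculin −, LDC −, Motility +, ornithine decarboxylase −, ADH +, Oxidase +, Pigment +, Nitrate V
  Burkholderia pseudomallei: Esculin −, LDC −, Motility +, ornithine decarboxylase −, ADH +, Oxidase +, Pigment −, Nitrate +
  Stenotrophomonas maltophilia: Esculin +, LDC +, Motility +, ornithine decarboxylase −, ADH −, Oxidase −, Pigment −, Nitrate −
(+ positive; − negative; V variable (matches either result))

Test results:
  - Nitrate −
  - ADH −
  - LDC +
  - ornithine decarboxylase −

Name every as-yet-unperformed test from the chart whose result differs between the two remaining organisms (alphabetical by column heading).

ornithine decarboxylase −: all 11 remaining candidates are consistent.
ADH −: excludes Pseudomonas putida, Pseudomonas aeruginosa, Pseudomonas fluorescens, Burkholderia pseudomallei — 7 left.
Nitrate −: excludes Achromobacter xylosoxidans — 6 left.
LDC +: excludes Elizabethkingia meningoseptica, Alcaligenes faecalis, Acinetobacter lwoffii, Acinetobacter baumannii — 2 left.
Two candidates remain: Burkholderia cepacia and Stenotrophomonas maltophilia.
  Esculin: V vs + — variable for at least one, does not separate.
  Motility: + vs + — same for both, does not separate.
  Oxidase: Burkholderia cepacia +, Stenotrophomonas maltophilia − — discriminates.
  Pigment: V vs − — variable for at least one, does not separate.

Oxidase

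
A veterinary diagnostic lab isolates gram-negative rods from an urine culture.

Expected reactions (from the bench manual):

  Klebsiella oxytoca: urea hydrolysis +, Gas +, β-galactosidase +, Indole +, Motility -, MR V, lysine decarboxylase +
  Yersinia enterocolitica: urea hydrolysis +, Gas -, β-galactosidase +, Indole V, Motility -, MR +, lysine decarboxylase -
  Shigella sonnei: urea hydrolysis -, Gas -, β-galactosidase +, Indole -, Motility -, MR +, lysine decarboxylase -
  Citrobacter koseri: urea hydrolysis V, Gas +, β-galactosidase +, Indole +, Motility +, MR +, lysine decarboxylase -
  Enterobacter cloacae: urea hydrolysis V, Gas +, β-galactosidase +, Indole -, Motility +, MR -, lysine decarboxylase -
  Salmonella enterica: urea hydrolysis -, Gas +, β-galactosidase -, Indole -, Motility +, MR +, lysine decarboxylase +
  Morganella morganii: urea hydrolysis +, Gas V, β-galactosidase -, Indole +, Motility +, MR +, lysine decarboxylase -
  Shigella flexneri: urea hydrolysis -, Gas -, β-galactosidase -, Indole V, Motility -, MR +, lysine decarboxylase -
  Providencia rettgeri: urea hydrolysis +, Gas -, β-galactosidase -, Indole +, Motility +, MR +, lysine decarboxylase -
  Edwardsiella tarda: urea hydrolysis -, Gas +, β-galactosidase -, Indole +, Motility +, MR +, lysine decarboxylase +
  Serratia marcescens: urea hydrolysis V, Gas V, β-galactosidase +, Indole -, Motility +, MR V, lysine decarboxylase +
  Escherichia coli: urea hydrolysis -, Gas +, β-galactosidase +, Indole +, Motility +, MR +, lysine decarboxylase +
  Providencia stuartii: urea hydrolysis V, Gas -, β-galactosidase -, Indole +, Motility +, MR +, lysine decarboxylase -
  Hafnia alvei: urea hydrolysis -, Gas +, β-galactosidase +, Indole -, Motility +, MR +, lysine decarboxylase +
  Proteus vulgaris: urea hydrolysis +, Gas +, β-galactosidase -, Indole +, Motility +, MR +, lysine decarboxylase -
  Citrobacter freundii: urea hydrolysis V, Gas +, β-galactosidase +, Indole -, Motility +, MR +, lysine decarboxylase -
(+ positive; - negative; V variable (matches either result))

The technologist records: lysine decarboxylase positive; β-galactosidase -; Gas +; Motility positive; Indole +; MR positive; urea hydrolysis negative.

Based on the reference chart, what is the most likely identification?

lysine decarboxylase +: excludes 10 organisms — 6 left.
β-galactosidase -: excludes Klebsiella oxytoca, Serratia marcescens, Escherichia coli, Hafnia alvei — 2 left.
Gas +: all 2 remaining candidates are consistent.
Motility +: all 2 remaining candidates are consistent.
Indole +: excludes Salmonella enterica — 1 left.
urea hydrolysis -: the one remaining candidate is consistent.
MR +: the one remaining candidate is consistent.

Edwardsiella tarda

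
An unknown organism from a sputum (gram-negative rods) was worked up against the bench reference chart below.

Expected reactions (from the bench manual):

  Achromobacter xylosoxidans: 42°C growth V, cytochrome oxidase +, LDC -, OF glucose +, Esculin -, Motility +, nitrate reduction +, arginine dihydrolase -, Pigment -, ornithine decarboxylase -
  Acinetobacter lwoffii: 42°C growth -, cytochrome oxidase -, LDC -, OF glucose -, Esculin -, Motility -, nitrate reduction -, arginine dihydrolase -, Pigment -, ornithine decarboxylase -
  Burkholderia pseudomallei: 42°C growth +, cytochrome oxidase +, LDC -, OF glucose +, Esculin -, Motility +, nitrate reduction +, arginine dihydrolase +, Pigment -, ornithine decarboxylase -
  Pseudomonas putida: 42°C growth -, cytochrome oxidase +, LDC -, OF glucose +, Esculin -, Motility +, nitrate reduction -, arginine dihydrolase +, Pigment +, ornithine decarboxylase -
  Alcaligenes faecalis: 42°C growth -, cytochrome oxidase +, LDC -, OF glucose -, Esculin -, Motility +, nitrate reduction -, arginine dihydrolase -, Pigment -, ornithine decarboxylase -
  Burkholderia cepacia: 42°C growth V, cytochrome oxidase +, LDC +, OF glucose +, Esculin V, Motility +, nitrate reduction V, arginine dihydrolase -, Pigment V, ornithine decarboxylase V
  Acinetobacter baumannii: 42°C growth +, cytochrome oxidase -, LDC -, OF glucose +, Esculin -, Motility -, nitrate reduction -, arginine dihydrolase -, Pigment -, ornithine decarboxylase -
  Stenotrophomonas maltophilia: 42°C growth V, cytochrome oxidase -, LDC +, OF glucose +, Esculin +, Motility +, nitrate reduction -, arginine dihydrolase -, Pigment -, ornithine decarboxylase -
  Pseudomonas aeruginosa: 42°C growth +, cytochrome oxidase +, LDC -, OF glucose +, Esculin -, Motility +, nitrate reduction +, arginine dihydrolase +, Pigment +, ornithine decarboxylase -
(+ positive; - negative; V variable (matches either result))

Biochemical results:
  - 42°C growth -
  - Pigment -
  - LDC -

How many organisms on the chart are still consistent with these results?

3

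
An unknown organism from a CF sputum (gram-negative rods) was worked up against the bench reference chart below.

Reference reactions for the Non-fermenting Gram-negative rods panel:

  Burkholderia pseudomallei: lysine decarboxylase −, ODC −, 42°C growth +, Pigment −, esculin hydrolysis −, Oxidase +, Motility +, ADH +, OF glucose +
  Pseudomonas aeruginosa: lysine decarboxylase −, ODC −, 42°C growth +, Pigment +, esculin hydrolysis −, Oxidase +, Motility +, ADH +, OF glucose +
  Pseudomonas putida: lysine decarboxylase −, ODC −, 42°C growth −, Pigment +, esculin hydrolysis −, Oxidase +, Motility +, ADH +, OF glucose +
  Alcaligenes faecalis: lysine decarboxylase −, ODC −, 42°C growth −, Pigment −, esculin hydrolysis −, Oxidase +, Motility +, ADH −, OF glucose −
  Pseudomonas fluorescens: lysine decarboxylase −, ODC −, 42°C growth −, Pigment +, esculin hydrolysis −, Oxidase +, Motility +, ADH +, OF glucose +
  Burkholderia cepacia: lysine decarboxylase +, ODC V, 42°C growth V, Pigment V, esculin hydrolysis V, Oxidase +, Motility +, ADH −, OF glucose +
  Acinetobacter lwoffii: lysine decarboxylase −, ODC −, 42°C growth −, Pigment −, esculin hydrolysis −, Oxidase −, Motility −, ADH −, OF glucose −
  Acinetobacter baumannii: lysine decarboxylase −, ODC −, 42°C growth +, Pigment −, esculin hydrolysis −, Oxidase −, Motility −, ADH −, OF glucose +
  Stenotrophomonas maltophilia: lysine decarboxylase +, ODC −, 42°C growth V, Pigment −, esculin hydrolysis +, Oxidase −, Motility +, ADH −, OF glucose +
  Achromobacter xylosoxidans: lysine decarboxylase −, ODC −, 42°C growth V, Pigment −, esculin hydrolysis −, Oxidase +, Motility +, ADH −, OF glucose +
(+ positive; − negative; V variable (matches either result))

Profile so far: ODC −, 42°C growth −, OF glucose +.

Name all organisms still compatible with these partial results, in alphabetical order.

Achromobacter xylosoxidans, Burkholderia cepacia, Pseudomonas fluorescens, Pseudomonas putida, Stenotrophomonas maltophilia

ODC −: all 10 remaining candidates are consistent.
42°C growth −: excludes Burkholderia pseudomallei, Pseudomonas aeruginosa, Acinetobacter baumannii — 7 left.
OF glucose +: excludes Alcaligenes faecalis, Acinetobacter lwoffii — 5 left.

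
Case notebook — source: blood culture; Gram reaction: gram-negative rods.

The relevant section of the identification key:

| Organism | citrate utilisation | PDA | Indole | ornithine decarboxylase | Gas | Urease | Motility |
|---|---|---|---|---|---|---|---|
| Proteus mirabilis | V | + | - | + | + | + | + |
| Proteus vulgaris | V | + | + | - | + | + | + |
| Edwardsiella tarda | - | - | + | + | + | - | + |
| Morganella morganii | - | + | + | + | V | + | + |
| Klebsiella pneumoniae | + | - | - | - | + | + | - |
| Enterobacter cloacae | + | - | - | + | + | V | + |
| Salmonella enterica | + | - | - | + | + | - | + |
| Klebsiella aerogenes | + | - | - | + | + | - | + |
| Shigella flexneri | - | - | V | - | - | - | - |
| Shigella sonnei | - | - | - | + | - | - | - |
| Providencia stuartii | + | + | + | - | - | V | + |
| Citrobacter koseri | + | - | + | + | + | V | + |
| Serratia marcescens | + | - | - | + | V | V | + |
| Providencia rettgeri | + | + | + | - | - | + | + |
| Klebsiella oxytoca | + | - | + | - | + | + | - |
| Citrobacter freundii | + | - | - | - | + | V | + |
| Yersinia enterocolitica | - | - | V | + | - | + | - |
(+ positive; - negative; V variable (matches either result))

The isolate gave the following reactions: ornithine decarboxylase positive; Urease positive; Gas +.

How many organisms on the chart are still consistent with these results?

Gas +: excludes 5 organisms — 12 left.
Urease +: excludes Edwardsiella tarda, Salmonella enterica, Klebsiella aerogenes — 9 left.
ornithine decarboxylase +: excludes Proteus vulgaris, Klebsiella pneumoniae, Klebsiella oxytoca, Citrobacter freundii — 5 left.
Still consistent: Citrobacter koseri, Enterobacter cloacae, Morganella morganii, Proteus mirabilis, Serratia marcescens.

5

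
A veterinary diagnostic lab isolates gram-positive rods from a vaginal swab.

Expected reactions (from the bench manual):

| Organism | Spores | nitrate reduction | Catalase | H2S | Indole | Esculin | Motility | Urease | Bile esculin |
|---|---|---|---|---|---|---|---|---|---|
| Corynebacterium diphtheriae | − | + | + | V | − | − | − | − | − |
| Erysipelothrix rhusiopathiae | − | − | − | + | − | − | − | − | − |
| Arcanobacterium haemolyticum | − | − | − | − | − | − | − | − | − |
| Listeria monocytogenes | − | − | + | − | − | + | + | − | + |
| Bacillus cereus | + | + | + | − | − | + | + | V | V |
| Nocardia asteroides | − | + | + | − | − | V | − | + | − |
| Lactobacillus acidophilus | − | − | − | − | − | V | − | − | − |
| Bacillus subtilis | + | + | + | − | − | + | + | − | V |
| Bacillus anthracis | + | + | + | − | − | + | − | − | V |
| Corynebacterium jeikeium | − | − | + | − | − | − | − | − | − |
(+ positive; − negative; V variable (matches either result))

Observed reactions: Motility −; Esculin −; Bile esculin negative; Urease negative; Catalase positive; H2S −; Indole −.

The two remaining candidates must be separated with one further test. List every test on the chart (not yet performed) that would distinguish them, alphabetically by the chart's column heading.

nitrate reduction

Indole −: all 10 remaining candidates are consistent.
Esculin −: excludes Listeria monocytogenes, Bacillus cereus, Bacillus subtilis, Bacillus anthracis — 6 left.
H2S −: excludes Erysipelothrix rhusiopathiae — 5 left.
Catalase +: excludes Arcanobacterium haemolyticum, Lactobacillus acidophilus — 3 left.
Bile esculin −: all 3 remaining candidates are consistent.
Motility −: all 3 remaining candidates are consistent.
Urease −: excludes Nocardia asteroides — 2 left.
Two candidates remain: Corynebacterium diphtheriae and Corynebacterium jeikeium.
  Spores: − vs − — same for both, does not separate.
  nitrate reduction: Corynebacterium diphtheriae +, Corynebacterium jeikeium − — discriminates.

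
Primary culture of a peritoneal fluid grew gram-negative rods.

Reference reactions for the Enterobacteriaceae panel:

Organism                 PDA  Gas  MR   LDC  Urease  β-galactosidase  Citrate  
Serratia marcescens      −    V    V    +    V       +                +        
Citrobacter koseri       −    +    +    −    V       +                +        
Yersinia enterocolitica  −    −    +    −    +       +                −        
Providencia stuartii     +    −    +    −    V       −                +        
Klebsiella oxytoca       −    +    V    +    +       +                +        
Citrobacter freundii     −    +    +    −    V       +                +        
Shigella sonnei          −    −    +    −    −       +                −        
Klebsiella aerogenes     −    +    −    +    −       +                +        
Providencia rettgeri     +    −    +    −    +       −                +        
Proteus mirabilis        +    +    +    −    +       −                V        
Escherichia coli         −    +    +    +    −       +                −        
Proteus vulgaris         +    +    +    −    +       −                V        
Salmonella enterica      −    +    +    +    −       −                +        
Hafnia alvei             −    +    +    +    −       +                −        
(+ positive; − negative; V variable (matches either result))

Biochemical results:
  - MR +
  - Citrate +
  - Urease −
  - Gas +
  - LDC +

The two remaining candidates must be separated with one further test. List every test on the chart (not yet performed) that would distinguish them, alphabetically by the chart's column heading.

LDC +: excludes 8 organisms — 6 left.
Gas +: all 6 remaining candidates are consistent.
Citrate +: excludes Escherichia coli, Hafnia alvei — 4 left.
MR +: excludes Klebsiella aerogenes — 3 left.
Urease −: excludes Klebsiella oxytoca — 2 left.
Two candidates remain: Salmonella enterica and Serratia marcescens.
  PDA: − vs − — same for both, does not separate.
  β-galactosidase: Salmonella enterica −, Serratia marcescens + — discriminates.

β-galactosidase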